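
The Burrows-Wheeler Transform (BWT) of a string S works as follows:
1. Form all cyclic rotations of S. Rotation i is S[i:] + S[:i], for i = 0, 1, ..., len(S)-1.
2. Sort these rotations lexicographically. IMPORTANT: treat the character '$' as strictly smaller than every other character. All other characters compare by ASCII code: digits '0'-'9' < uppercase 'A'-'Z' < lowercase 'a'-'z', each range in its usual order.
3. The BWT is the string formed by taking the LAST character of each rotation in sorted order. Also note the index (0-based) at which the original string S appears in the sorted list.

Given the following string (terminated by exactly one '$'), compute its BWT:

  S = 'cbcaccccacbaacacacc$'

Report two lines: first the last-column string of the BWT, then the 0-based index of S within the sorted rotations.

All 20 rotations (rotation i = S[i:]+S[:i]):
  rot[0] = cbcaccccacbaacacacc$
  rot[1] = bcaccccacbaacacacc$c
  rot[2] = caccccacbaacacacc$cb
  rot[3] = accccacbaacacacc$cbc
  rot[4] = ccccacbaacacacc$cbca
  rot[5] = cccacbaacacacc$cbcac
  rot[6] = ccacbaacacacc$cbcacc
  rot[7] = cacbaacacacc$cbcaccc
  rot[8] = acbaacacacc$cbcacccc
  rot[9] = cbaacacacc$cbcacccca
  rot[10] = baacacacc$cbcaccccac
  rot[11] = aacacacc$cbcaccccacb
  rot[12] = acacacc$cbcaccccacba
  rot[13] = cacacc$cbcaccccacbaa
  rot[14] = acacc$cbcaccccacbaac
  rot[15] = cacc$cbcaccccacbaaca
  rot[16] = acc$cbcaccccacbaacac
  rot[17] = cc$cbcaccccacbaacaca
  rot[18] = c$cbcaccccacbaacacac
  rot[19] = $cbcaccccacbaacacacc
Sorted (with $ < everything):
  sorted[0] = $cbcaccccacbaacacacc  (last char: 'c')
  sorted[1] = aacacacc$cbcaccccacb  (last char: 'b')
  sorted[2] = acacacc$cbcaccccacba  (last char: 'a')
  sorted[3] = acacc$cbcaccccacbaac  (last char: 'c')
  sorted[4] = acbaacacacc$cbcacccc  (last char: 'c')
  sorted[5] = acc$cbcaccccacbaacac  (last char: 'c')
  sorted[6] = accccacbaacacacc$cbc  (last char: 'c')
  sorted[7] = baacacacc$cbcaccccac  (last char: 'c')
  sorted[8] = bcaccccacbaacacacc$c  (last char: 'c')
  sorted[9] = c$cbcaccccacbaacacac  (last char: 'c')
  sorted[10] = cacacc$cbcaccccacbaa  (last char: 'a')
  sorted[11] = cacbaacacacc$cbcaccc  (last char: 'c')
  sorted[12] = cacc$cbcaccccacbaaca  (last char: 'a')
  sorted[13] = caccccacbaacacacc$cb  (last char: 'b')
  sorted[14] = cbaacacacc$cbcacccca  (last char: 'a')
  sorted[15] = cbcaccccacbaacacacc$  (last char: '$')
  sorted[16] = cc$cbcaccccacbaacaca  (last char: 'a')
  sorted[17] = ccacbaacacacc$cbcacc  (last char: 'c')
  sorted[18] = cccacbaacacacc$cbcac  (last char: 'c')
  sorted[19] = ccccacbaacacacc$cbca  (last char: 'a')
Last column: cbacccccccacaba$acca
Original string S is at sorted index 15

Answer: cbacccccccacaba$acca
15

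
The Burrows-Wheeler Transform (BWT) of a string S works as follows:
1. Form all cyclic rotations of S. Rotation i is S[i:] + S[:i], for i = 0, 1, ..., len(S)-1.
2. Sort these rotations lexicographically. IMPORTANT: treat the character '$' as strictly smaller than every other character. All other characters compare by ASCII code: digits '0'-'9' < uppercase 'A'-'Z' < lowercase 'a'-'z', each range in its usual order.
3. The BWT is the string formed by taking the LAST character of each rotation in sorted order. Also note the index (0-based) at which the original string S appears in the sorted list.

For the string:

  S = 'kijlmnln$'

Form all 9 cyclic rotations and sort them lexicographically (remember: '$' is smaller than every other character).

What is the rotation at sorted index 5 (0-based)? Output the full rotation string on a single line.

All 9 rotations (rotation i = S[i:]+S[:i]):
  rot[0] = kijlmnln$
  rot[1] = ijlmnln$k
  rot[2] = jlmnln$ki
  rot[3] = lmnln$kij
  rot[4] = mnln$kijl
  rot[5] = nln$kijlm
  rot[6] = ln$kijlmn
  rot[7] = n$kijlmnl
  rot[8] = $kijlmnln
Sorted (with $ < everything):
  sorted[0] = $kijlmnln
  sorted[1] = ijlmnln$k
  sorted[2] = jlmnln$ki
  sorted[3] = kijlmnln$
  sorted[4] = lmnln$kij
  sorted[5] = ln$kijlmn
  sorted[6] = mnln$kijl
  sorted[7] = n$kijlmnl
  sorted[8] = nln$kijlm
sorted[5] = ln$kijlmn

Answer: ln$kijlmn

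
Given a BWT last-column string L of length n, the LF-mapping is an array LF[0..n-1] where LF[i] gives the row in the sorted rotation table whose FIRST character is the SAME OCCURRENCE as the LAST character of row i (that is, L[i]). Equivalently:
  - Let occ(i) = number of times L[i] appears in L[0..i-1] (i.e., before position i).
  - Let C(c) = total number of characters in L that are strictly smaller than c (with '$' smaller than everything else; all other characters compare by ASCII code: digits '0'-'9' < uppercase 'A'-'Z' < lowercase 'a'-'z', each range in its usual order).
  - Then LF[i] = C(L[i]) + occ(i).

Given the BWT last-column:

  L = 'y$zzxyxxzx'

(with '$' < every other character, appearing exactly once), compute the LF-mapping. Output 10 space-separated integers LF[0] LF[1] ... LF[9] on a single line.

Answer: 5 0 7 8 1 6 2 3 9 4

Derivation:
Char counts: '$':1, 'x':4, 'y':2, 'z':3
C (first-col start): C('$')=0, C('x')=1, C('y')=5, C('z')=7
L[0]='y': occ=0, LF[0]=C('y')+0=5+0=5
L[1]='$': occ=0, LF[1]=C('$')+0=0+0=0
L[2]='z': occ=0, LF[2]=C('z')+0=7+0=7
L[3]='z': occ=1, LF[3]=C('z')+1=7+1=8
L[4]='x': occ=0, LF[4]=C('x')+0=1+0=1
L[5]='y': occ=1, LF[5]=C('y')+1=5+1=6
L[6]='x': occ=1, LF[6]=C('x')+1=1+1=2
L[7]='x': occ=2, LF[7]=C('x')+2=1+2=3
L[8]='z': occ=2, LF[8]=C('z')+2=7+2=9
L[9]='x': occ=3, LF[9]=C('x')+3=1+3=4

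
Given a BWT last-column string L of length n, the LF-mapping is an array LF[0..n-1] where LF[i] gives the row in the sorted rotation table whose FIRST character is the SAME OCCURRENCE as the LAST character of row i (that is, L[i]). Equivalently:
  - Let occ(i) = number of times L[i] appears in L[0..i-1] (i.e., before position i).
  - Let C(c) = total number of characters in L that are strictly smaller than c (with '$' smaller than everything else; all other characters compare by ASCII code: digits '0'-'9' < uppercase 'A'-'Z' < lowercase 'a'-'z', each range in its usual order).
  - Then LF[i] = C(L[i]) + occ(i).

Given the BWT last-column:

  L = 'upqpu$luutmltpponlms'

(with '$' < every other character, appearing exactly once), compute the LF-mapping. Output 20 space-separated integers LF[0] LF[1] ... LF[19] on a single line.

Answer: 16 8 12 9 17 0 1 18 19 14 4 2 15 10 11 7 6 3 5 13

Derivation:
Char counts: '$':1, 'l':3, 'm':2, 'n':1, 'o':1, 'p':4, 'q':1, 's':1, 't':2, 'u':4
C (first-col start): C('$')=0, C('l')=1, C('m')=4, C('n')=6, C('o')=7, C('p')=8, C('q')=12, C('s')=13, C('t')=14, C('u')=16
L[0]='u': occ=0, LF[0]=C('u')+0=16+0=16
L[1]='p': occ=0, LF[1]=C('p')+0=8+0=8
L[2]='q': occ=0, LF[2]=C('q')+0=12+0=12
L[3]='p': occ=1, LF[3]=C('p')+1=8+1=9
L[4]='u': occ=1, LF[4]=C('u')+1=16+1=17
L[5]='$': occ=0, LF[5]=C('$')+0=0+0=0
L[6]='l': occ=0, LF[6]=C('l')+0=1+0=1
L[7]='u': occ=2, LF[7]=C('u')+2=16+2=18
L[8]='u': occ=3, LF[8]=C('u')+3=16+3=19
L[9]='t': occ=0, LF[9]=C('t')+0=14+0=14
L[10]='m': occ=0, LF[10]=C('m')+0=4+0=4
L[11]='l': occ=1, LF[11]=C('l')+1=1+1=2
L[12]='t': occ=1, LF[12]=C('t')+1=14+1=15
L[13]='p': occ=2, LF[13]=C('p')+2=8+2=10
L[14]='p': occ=3, LF[14]=C('p')+3=8+3=11
L[15]='o': occ=0, LF[15]=C('o')+0=7+0=7
L[16]='n': occ=0, LF[16]=C('n')+0=6+0=6
L[17]='l': occ=2, LF[17]=C('l')+2=1+2=3
L[18]='m': occ=1, LF[18]=C('m')+1=4+1=5
L[19]='s': occ=0, LF[19]=C('s')+0=13+0=13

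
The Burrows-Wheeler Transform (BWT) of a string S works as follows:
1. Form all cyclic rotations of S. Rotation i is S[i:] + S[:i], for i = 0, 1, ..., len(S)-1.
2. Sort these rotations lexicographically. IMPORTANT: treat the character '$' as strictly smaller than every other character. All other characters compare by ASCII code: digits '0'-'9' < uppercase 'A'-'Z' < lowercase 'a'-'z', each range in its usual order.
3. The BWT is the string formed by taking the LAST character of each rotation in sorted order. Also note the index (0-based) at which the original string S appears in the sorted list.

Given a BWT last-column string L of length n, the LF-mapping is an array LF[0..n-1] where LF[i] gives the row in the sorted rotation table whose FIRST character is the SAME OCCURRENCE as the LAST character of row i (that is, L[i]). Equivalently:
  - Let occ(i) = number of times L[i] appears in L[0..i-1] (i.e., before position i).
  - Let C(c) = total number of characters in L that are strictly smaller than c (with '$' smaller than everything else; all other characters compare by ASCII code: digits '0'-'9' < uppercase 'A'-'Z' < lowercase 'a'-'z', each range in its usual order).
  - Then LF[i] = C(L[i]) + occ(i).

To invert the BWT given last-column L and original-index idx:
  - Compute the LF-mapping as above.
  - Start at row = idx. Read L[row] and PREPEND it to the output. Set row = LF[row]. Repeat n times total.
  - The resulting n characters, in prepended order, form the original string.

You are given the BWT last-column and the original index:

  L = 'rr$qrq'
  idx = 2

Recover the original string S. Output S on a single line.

LF mapping: 3 4 0 1 5 2
Walk LF starting at row 2, prepending L[row]:
  step 1: row=2, L[2]='$', prepend. Next row=LF[2]=0
  step 2: row=0, L[0]='r', prepend. Next row=LF[0]=3
  step 3: row=3, L[3]='q', prepend. Next row=LF[3]=1
  step 4: row=1, L[1]='r', prepend. Next row=LF[1]=4
  step 5: row=4, L[4]='r', prepend. Next row=LF[4]=5
  step 6: row=5, L[5]='q', prepend. Next row=LF[5]=2
Reversed output: qrrqr$

Answer: qrrqr$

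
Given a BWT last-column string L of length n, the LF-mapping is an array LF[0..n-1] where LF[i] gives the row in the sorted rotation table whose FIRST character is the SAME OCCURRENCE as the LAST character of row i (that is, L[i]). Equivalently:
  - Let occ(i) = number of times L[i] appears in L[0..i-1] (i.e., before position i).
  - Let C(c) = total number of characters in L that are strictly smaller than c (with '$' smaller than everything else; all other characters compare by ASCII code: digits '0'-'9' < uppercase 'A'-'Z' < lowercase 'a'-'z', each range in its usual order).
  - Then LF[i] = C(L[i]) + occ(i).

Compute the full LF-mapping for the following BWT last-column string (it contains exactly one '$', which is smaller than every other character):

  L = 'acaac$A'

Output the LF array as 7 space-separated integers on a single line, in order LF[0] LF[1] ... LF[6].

Answer: 2 5 3 4 6 0 1

Derivation:
Char counts: '$':1, 'A':1, 'a':3, 'c':2
C (first-col start): C('$')=0, C('A')=1, C('a')=2, C('c')=5
L[0]='a': occ=0, LF[0]=C('a')+0=2+0=2
L[1]='c': occ=0, LF[1]=C('c')+0=5+0=5
L[2]='a': occ=1, LF[2]=C('a')+1=2+1=3
L[3]='a': occ=2, LF[3]=C('a')+2=2+2=4
L[4]='c': occ=1, LF[4]=C('c')+1=5+1=6
L[5]='$': occ=0, LF[5]=C('$')+0=0+0=0
L[6]='A': occ=0, LF[6]=C('A')+0=1+0=1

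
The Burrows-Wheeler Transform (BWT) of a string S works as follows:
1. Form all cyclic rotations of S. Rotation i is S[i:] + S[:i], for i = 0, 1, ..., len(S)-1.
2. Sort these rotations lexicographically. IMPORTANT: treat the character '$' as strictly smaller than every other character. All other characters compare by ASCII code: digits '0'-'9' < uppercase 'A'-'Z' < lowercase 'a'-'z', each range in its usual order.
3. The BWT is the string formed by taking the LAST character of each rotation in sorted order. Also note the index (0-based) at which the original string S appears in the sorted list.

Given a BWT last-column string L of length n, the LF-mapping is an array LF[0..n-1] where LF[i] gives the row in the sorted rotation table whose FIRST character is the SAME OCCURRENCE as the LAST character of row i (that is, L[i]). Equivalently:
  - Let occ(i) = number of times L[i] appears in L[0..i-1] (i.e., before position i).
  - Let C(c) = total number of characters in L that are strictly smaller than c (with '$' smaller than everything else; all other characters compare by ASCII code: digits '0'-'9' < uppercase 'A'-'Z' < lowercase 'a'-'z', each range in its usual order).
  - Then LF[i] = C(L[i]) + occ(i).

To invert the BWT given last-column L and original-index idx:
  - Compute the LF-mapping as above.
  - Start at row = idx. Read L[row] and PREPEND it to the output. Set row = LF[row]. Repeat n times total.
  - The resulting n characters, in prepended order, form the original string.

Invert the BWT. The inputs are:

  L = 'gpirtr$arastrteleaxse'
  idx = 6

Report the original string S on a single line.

LF mapping: 7 10 8 11 17 12 0 1 13 2 15 18 14 19 4 9 5 3 20 16 6
Walk LF starting at row 6, prepending L[row]:
  step 1: row=6, L[6]='$', prepend. Next row=LF[6]=0
  step 2: row=0, L[0]='g', prepend. Next row=LF[0]=7
  step 3: row=7, L[7]='a', prepend. Next row=LF[7]=1
  step 4: row=1, L[1]='p', prepend. Next row=LF[1]=10
  step 5: row=10, L[10]='s', prepend. Next row=LF[10]=15
  step 6: row=15, L[15]='l', prepend. Next row=LF[15]=9
  step 7: row=9, L[9]='a', prepend. Next row=LF[9]=2
  step 8: row=2, L[2]='i', prepend. Next row=LF[2]=8
  step 9: row=8, L[8]='r', prepend. Next row=LF[8]=13
  step 10: row=13, L[13]='t', prepend. Next row=LF[13]=19
  step 11: row=19, L[19]='s', prepend. Next row=LF[19]=16
  step 12: row=16, L[16]='e', prepend. Next row=LF[16]=5
  step 13: row=5, L[5]='r', prepend. Next row=LF[5]=12
  step 14: row=12, L[12]='r', prepend. Next row=LF[12]=14
  step 15: row=14, L[14]='e', prepend. Next row=LF[14]=4
  step 16: row=4, L[4]='t', prepend. Next row=LF[4]=17
  step 17: row=17, L[17]='a', prepend. Next row=LF[17]=3
  step 18: row=3, L[3]='r', prepend. Next row=LF[3]=11
  step 19: row=11, L[11]='t', prepend. Next row=LF[11]=18
  step 20: row=18, L[18]='x', prepend. Next row=LF[18]=20
  step 21: row=20, L[20]='e', prepend. Next row=LF[20]=6
Reversed output: extraterrestrialspag$

Answer: extraterrestrialspag$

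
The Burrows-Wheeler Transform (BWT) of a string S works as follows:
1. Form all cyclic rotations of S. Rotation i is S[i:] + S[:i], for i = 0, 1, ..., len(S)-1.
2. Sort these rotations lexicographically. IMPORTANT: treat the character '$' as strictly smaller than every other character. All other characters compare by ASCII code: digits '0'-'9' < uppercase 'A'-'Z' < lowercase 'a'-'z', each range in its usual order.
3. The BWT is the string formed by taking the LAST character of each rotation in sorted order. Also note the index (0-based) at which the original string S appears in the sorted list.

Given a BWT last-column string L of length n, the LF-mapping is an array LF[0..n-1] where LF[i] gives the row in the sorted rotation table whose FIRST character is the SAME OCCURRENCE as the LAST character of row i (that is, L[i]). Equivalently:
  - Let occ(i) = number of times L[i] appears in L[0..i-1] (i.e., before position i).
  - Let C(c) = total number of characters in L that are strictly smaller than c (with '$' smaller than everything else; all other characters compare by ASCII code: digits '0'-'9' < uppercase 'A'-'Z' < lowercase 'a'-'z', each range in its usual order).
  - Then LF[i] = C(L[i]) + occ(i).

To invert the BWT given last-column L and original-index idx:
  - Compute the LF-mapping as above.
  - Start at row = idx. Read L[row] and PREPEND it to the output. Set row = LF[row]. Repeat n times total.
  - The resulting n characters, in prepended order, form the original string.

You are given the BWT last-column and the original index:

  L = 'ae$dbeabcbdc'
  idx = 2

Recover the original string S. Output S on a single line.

LF mapping: 1 10 0 8 3 11 2 4 6 5 9 7
Walk LF starting at row 2, prepending L[row]:
  step 1: row=2, L[2]='$', prepend. Next row=LF[2]=0
  step 2: row=0, L[0]='a', prepend. Next row=LF[0]=1
  step 3: row=1, L[1]='e', prepend. Next row=LF[1]=10
  step 4: row=10, L[10]='d', prepend. Next row=LF[10]=9
  step 5: row=9, L[9]='b', prepend. Next row=LF[9]=5
  step 6: row=5, L[5]='e', prepend. Next row=LF[5]=11
  step 7: row=11, L[11]='c', prepend. Next row=LF[11]=7
  step 8: row=7, L[7]='b', prepend. Next row=LF[7]=4
  step 9: row=4, L[4]='b', prepend. Next row=LF[4]=3
  step 10: row=3, L[3]='d', prepend. Next row=LF[3]=8
  step 11: row=8, L[8]='c', prepend. Next row=LF[8]=6
  step 12: row=6, L[6]='a', prepend. Next row=LF[6]=2
Reversed output: acdbbcebdea$

Answer: acdbbcebdea$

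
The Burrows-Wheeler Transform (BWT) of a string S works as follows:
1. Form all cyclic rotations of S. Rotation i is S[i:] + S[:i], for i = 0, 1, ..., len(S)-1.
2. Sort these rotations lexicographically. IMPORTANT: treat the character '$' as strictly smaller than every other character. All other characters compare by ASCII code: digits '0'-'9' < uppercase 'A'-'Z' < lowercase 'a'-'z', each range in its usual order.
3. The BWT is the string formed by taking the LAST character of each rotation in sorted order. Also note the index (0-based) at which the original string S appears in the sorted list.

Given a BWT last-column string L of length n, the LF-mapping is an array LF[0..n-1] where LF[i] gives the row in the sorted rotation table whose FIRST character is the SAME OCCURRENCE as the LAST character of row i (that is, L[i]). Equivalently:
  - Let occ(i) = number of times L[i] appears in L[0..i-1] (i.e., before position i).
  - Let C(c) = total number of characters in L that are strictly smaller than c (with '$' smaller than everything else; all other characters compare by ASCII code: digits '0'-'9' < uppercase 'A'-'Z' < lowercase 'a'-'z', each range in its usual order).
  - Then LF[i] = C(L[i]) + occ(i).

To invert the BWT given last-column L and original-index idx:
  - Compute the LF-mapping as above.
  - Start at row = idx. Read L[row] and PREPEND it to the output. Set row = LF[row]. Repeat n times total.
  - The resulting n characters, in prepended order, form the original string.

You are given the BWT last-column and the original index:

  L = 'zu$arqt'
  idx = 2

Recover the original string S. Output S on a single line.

Answer: quartz$

Derivation:
LF mapping: 6 5 0 1 3 2 4
Walk LF starting at row 2, prepending L[row]:
  step 1: row=2, L[2]='$', prepend. Next row=LF[2]=0
  step 2: row=0, L[0]='z', prepend. Next row=LF[0]=6
  step 3: row=6, L[6]='t', prepend. Next row=LF[6]=4
  step 4: row=4, L[4]='r', prepend. Next row=LF[4]=3
  step 5: row=3, L[3]='a', prepend. Next row=LF[3]=1
  step 6: row=1, L[1]='u', prepend. Next row=LF[1]=5
  step 7: row=5, L[5]='q', prepend. Next row=LF[5]=2
Reversed output: quartz$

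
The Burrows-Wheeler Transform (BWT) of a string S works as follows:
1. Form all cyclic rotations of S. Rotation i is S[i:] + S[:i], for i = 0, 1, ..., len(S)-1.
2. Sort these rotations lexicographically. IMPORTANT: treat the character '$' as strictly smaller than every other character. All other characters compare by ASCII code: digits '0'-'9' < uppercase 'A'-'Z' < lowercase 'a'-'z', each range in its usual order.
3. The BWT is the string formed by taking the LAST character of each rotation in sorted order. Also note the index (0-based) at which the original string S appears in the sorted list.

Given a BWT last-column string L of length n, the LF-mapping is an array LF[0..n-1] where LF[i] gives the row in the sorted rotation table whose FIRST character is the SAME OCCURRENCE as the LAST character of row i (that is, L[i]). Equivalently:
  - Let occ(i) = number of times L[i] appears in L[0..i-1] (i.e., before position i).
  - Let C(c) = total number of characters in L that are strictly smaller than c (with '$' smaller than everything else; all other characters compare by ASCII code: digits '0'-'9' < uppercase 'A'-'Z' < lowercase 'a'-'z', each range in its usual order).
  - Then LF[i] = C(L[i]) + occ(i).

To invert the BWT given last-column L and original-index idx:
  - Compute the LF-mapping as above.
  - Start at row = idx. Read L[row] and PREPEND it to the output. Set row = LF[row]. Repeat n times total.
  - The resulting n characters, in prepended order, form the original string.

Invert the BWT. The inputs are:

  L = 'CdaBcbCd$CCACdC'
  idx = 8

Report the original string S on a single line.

LF mapping: 3 12 9 2 11 10 4 13 0 5 6 1 7 14 8
Walk LF starting at row 8, prepending L[row]:
  step 1: row=8, L[8]='$', prepend. Next row=LF[8]=0
  step 2: row=0, L[0]='C', prepend. Next row=LF[0]=3
  step 3: row=3, L[3]='B', prepend. Next row=LF[3]=2
  step 4: row=2, L[2]='a', prepend. Next row=LF[2]=9
  step 5: row=9, L[9]='C', prepend. Next row=LF[9]=5
  step 6: row=5, L[5]='b', prepend. Next row=LF[5]=10
  step 7: row=10, L[10]='C', prepend. Next row=LF[10]=6
  step 8: row=6, L[6]='C', prepend. Next row=LF[6]=4
  step 9: row=4, L[4]='c', prepend. Next row=LF[4]=11
  step 10: row=11, L[11]='A', prepend. Next row=LF[11]=1
  step 11: row=1, L[1]='d', prepend. Next row=LF[1]=12
  step 12: row=12, L[12]='C', prepend. Next row=LF[12]=7
  step 13: row=7, L[7]='d', prepend. Next row=LF[7]=13
  step 14: row=13, L[13]='d', prepend. Next row=LF[13]=14
  step 15: row=14, L[14]='C', prepend. Next row=LF[14]=8
Reversed output: CddCdAcCCbCaBC$

Answer: CddCdAcCCbCaBC$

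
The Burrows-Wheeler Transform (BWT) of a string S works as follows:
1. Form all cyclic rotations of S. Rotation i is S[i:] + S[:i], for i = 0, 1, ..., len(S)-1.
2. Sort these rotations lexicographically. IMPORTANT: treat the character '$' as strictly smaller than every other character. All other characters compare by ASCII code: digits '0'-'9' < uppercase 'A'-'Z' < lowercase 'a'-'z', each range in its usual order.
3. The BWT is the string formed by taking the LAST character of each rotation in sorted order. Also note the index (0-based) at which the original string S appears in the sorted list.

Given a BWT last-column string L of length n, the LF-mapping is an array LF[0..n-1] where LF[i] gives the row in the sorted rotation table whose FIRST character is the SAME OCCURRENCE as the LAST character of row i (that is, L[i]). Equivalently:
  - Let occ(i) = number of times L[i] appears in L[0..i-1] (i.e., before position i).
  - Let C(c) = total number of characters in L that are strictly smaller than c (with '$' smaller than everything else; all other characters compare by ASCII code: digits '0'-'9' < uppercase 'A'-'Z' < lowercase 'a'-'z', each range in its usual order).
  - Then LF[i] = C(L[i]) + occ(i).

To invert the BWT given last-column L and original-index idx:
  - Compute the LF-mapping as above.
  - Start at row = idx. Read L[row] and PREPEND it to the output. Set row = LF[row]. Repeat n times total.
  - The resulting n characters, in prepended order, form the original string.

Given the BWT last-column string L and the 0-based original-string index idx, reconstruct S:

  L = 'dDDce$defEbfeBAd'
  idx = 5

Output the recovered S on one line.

Answer: EdbdfeDBeecDAfd$

Derivation:
LF mapping: 8 3 4 7 11 0 9 12 14 5 6 15 13 2 1 10
Walk LF starting at row 5, prepending L[row]:
  step 1: row=5, L[5]='$', prepend. Next row=LF[5]=0
  step 2: row=0, L[0]='d', prepend. Next row=LF[0]=8
  step 3: row=8, L[8]='f', prepend. Next row=LF[8]=14
  step 4: row=14, L[14]='A', prepend. Next row=LF[14]=1
  step 5: row=1, L[1]='D', prepend. Next row=LF[1]=3
  step 6: row=3, L[3]='c', prepend. Next row=LF[3]=7
  step 7: row=7, L[7]='e', prepend. Next row=LF[7]=12
  step 8: row=12, L[12]='e', prepend. Next row=LF[12]=13
  step 9: row=13, L[13]='B', prepend. Next row=LF[13]=2
  step 10: row=2, L[2]='D', prepend. Next row=LF[2]=4
  step 11: row=4, L[4]='e', prepend. Next row=LF[4]=11
  step 12: row=11, L[11]='f', prepend. Next row=LF[11]=15
  step 13: row=15, L[15]='d', prepend. Next row=LF[15]=10
  step 14: row=10, L[10]='b', prepend. Next row=LF[10]=6
  step 15: row=6, L[6]='d', prepend. Next row=LF[6]=9
  step 16: row=9, L[9]='E', prepend. Next row=LF[9]=5
Reversed output: EdbdfeDBeecDAfd$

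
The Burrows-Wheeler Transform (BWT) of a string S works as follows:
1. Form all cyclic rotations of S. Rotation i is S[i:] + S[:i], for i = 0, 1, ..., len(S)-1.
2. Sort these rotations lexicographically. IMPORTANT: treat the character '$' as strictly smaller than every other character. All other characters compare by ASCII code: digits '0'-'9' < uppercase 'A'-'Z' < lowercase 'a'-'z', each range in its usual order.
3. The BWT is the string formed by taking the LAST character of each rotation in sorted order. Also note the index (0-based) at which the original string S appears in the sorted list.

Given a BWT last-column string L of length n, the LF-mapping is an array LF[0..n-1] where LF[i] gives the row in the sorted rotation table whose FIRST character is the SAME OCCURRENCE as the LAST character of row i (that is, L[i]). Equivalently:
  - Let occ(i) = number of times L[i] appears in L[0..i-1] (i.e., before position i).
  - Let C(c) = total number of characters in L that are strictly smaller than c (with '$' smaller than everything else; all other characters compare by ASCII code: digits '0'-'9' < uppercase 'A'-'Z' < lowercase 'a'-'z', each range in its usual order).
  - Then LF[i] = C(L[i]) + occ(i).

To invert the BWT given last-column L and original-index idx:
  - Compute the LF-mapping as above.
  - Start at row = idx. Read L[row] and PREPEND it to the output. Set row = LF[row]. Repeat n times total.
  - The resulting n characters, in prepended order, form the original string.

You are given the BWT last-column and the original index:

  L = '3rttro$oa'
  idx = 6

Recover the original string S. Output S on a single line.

Answer: rotator3$

Derivation:
LF mapping: 1 5 7 8 6 3 0 4 2
Walk LF starting at row 6, prepending L[row]:
  step 1: row=6, L[6]='$', prepend. Next row=LF[6]=0
  step 2: row=0, L[0]='3', prepend. Next row=LF[0]=1
  step 3: row=1, L[1]='r', prepend. Next row=LF[1]=5
  step 4: row=5, L[5]='o', prepend. Next row=LF[5]=3
  step 5: row=3, L[3]='t', prepend. Next row=LF[3]=8
  step 6: row=8, L[8]='a', prepend. Next row=LF[8]=2
  step 7: row=2, L[2]='t', prepend. Next row=LF[2]=7
  step 8: row=7, L[7]='o', prepend. Next row=LF[7]=4
  step 9: row=4, L[4]='r', prepend. Next row=LF[4]=6
Reversed output: rotator3$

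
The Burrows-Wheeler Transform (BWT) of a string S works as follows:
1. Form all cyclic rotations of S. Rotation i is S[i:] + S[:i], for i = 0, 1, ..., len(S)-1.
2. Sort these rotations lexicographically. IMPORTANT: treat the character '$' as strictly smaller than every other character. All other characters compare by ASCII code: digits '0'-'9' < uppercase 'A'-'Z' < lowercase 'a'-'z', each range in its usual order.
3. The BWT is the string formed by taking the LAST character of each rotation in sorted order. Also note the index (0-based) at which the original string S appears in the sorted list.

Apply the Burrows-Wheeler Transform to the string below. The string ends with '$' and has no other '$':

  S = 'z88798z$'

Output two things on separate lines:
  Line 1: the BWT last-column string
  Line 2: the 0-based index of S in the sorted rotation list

Answer: z88z978$
7

Derivation:
All 8 rotations (rotation i = S[i:]+S[:i]):
  rot[0] = z88798z$
  rot[1] = 88798z$z
  rot[2] = 8798z$z8
  rot[3] = 798z$z88
  rot[4] = 98z$z887
  rot[5] = 8z$z8879
  rot[6] = z$z88798
  rot[7] = $z88798z
Sorted (with $ < everything):
  sorted[0] = $z88798z  (last char: 'z')
  sorted[1] = 798z$z88  (last char: '8')
  sorted[2] = 8798z$z8  (last char: '8')
  sorted[3] = 88798z$z  (last char: 'z')
  sorted[4] = 8z$z8879  (last char: '9')
  sorted[5] = 98z$z887  (last char: '7')
  sorted[6] = z$z88798  (last char: '8')
  sorted[7] = z88798z$  (last char: '$')
Last column: z88z978$
Original string S is at sorted index 7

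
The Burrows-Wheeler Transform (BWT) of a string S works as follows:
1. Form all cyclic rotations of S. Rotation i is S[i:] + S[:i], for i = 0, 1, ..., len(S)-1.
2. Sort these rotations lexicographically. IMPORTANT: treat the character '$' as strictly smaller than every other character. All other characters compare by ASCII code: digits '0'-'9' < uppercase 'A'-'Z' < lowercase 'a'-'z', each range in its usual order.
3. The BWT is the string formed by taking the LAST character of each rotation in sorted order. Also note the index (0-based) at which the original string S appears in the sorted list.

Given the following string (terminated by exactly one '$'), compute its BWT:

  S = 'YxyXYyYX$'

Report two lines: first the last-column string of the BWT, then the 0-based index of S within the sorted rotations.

Answer: XYyy$XYxY
4

Derivation:
All 9 rotations (rotation i = S[i:]+S[:i]):
  rot[0] = YxyXYyYX$
  rot[1] = xyXYyYX$Y
  rot[2] = yXYyYX$Yx
  rot[3] = XYyYX$Yxy
  rot[4] = YyYX$YxyX
  rot[5] = yYX$YxyXY
  rot[6] = YX$YxyXYy
  rot[7] = X$YxyXYyY
  rot[8] = $YxyXYyYX
Sorted (with $ < everything):
  sorted[0] = $YxyXYyYX  (last char: 'X')
  sorted[1] = X$YxyXYyY  (last char: 'Y')
  sorted[2] = XYyYX$Yxy  (last char: 'y')
  sorted[3] = YX$YxyXYy  (last char: 'y')
  sorted[4] = YxyXYyYX$  (last char: '$')
  sorted[5] = YyYX$YxyX  (last char: 'X')
  sorted[6] = xyXYyYX$Y  (last char: 'Y')
  sorted[7] = yXYyYX$Yx  (last char: 'x')
  sorted[8] = yYX$YxyXY  (last char: 'Y')
Last column: XYyy$XYxY
Original string S is at sorted index 4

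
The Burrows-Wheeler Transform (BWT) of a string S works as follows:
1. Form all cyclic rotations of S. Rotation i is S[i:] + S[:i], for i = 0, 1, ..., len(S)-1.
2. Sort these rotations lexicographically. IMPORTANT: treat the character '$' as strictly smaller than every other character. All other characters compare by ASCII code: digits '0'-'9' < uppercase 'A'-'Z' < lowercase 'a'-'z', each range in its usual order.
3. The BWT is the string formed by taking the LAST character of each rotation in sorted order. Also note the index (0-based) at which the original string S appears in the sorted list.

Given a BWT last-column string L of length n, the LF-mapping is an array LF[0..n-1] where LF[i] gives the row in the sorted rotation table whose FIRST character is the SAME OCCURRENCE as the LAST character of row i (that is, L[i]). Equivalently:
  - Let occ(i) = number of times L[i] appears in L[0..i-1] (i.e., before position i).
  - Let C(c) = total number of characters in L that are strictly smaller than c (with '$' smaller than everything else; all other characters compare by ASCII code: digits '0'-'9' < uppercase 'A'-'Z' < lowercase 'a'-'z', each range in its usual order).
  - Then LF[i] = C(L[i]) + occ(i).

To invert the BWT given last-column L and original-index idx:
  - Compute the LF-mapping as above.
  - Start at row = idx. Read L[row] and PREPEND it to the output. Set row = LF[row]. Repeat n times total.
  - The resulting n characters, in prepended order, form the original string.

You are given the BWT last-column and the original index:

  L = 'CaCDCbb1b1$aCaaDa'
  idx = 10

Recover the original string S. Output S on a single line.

Answer: aaabDbCabCC1a1DC$

Derivation:
LF mapping: 3 9 4 7 5 14 15 1 16 2 0 10 6 11 12 8 13
Walk LF starting at row 10, prepending L[row]:
  step 1: row=10, L[10]='$', prepend. Next row=LF[10]=0
  step 2: row=0, L[0]='C', prepend. Next row=LF[0]=3
  step 3: row=3, L[3]='D', prepend. Next row=LF[3]=7
  step 4: row=7, L[7]='1', prepend. Next row=LF[7]=1
  step 5: row=1, L[1]='a', prepend. Next row=LF[1]=9
  step 6: row=9, L[9]='1', prepend. Next row=LF[9]=2
  step 7: row=2, L[2]='C', prepend. Next row=LF[2]=4
  step 8: row=4, L[4]='C', prepend. Next row=LF[4]=5
  step 9: row=5, L[5]='b', prepend. Next row=LF[5]=14
  step 10: row=14, L[14]='a', prepend. Next row=LF[14]=12
  step 11: row=12, L[12]='C', prepend. Next row=LF[12]=6
  step 12: row=6, L[6]='b', prepend. Next row=LF[6]=15
  step 13: row=15, L[15]='D', prepend. Next row=LF[15]=8
  step 14: row=8, L[8]='b', prepend. Next row=LF[8]=16
  step 15: row=16, L[16]='a', prepend. Next row=LF[16]=13
  step 16: row=13, L[13]='a', prepend. Next row=LF[13]=11
  step 17: row=11, L[11]='a', prepend. Next row=LF[11]=10
Reversed output: aaabDbCabCC1a1DC$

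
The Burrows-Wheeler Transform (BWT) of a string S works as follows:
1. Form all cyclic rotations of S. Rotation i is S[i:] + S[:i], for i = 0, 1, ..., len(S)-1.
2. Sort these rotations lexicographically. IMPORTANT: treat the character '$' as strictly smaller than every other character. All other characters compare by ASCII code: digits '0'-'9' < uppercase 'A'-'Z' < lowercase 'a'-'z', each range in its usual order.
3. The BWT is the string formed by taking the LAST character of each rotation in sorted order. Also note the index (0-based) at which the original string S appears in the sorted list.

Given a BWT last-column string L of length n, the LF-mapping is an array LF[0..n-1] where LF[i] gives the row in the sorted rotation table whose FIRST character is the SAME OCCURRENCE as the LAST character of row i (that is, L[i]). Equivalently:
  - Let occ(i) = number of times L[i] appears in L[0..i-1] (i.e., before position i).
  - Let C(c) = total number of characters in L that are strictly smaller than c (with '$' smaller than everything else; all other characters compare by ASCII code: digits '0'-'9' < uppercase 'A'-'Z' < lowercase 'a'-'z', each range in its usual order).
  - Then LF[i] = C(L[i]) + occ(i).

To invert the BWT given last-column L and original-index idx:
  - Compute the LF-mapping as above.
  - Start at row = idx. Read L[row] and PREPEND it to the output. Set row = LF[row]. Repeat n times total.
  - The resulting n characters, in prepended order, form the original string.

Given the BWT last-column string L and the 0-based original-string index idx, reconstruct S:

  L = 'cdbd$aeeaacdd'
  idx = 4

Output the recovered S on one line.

LF mapping: 5 7 4 8 0 1 11 12 2 3 6 9 10
Walk LF starting at row 4, prepending L[row]:
  step 1: row=4, L[4]='$', prepend. Next row=LF[4]=0
  step 2: row=0, L[0]='c', prepend. Next row=LF[0]=5
  step 3: row=5, L[5]='a', prepend. Next row=LF[5]=1
  step 4: row=1, L[1]='d', prepend. Next row=LF[1]=7
  step 5: row=7, L[7]='e', prepend. Next row=LF[7]=12
  step 6: row=12, L[12]='d', prepend. Next row=LF[12]=10
  step 7: row=10, L[10]='c', prepend. Next row=LF[10]=6
  step 8: row=6, L[6]='e', prepend. Next row=LF[6]=11
  step 9: row=11, L[11]='d', prepend. Next row=LF[11]=9
  step 10: row=9, L[9]='a', prepend. Next row=LF[9]=3
  step 11: row=3, L[3]='d', prepend. Next row=LF[3]=8
  step 12: row=8, L[8]='a', prepend. Next row=LF[8]=2
  step 13: row=2, L[2]='b', prepend. Next row=LF[2]=4
Reversed output: badadecdedac$

Answer: badadecdedac$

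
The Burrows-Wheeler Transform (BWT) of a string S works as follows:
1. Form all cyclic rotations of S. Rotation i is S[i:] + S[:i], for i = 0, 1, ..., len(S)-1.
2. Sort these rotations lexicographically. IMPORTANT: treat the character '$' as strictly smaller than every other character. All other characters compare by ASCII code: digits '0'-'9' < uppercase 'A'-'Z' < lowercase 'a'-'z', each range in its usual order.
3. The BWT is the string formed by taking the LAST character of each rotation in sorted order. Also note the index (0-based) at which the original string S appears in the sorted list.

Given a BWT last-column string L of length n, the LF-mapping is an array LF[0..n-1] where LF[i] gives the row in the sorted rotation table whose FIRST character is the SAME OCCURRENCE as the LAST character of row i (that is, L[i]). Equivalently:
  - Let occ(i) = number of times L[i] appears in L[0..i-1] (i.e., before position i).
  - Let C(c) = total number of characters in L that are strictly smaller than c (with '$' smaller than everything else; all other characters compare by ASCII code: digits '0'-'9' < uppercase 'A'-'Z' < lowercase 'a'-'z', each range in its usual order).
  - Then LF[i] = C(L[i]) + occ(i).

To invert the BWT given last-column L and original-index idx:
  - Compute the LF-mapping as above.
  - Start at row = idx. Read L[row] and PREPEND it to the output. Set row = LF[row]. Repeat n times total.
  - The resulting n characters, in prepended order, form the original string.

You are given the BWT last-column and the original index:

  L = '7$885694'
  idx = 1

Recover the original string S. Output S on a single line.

LF mapping: 4 0 5 6 2 3 7 1
Walk LF starting at row 1, prepending L[row]:
  step 1: row=1, L[1]='$', prepend. Next row=LF[1]=0
  step 2: row=0, L[0]='7', prepend. Next row=LF[0]=4
  step 3: row=4, L[4]='5', prepend. Next row=LF[4]=2
  step 4: row=2, L[2]='8', prepend. Next row=LF[2]=5
  step 5: row=5, L[5]='6', prepend. Next row=LF[5]=3
  step 6: row=3, L[3]='8', prepend. Next row=LF[3]=6
  step 7: row=6, L[6]='9', prepend. Next row=LF[6]=7
  step 8: row=7, L[7]='4', prepend. Next row=LF[7]=1
Reversed output: 4986857$

Answer: 4986857$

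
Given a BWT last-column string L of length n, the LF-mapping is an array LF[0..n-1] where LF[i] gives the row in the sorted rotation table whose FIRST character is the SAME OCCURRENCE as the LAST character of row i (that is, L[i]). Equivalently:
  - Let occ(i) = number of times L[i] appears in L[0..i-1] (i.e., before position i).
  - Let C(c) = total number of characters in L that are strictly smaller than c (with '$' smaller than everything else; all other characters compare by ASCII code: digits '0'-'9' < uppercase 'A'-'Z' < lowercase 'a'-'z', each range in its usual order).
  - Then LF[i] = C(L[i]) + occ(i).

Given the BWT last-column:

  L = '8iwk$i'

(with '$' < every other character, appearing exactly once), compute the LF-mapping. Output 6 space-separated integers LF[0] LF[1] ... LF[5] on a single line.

Char counts: '$':1, '8':1, 'i':2, 'k':1, 'w':1
C (first-col start): C('$')=0, C('8')=1, C('i')=2, C('k')=4, C('w')=5
L[0]='8': occ=0, LF[0]=C('8')+0=1+0=1
L[1]='i': occ=0, LF[1]=C('i')+0=2+0=2
L[2]='w': occ=0, LF[2]=C('w')+0=5+0=5
L[3]='k': occ=0, LF[3]=C('k')+0=4+0=4
L[4]='$': occ=0, LF[4]=C('$')+0=0+0=0
L[5]='i': occ=1, LF[5]=C('i')+1=2+1=3

Answer: 1 2 5 4 0 3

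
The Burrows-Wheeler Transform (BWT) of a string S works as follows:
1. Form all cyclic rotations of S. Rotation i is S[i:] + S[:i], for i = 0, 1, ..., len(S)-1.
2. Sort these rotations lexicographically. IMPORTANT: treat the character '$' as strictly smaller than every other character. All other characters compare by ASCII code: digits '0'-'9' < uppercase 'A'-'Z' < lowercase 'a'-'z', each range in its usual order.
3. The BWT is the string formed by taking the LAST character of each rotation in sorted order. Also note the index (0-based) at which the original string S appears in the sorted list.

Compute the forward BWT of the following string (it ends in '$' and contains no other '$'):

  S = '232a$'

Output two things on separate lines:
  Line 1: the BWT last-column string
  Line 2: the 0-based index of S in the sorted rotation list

Answer: a$322
1

Derivation:
All 5 rotations (rotation i = S[i:]+S[:i]):
  rot[0] = 232a$
  rot[1] = 32a$2
  rot[2] = 2a$23
  rot[3] = a$232
  rot[4] = $232a
Sorted (with $ < everything):
  sorted[0] = $232a  (last char: 'a')
  sorted[1] = 232a$  (last char: '$')
  sorted[2] = 2a$23  (last char: '3')
  sorted[3] = 32a$2  (last char: '2')
  sorted[4] = a$232  (last char: '2')
Last column: a$322
Original string S is at sorted index 1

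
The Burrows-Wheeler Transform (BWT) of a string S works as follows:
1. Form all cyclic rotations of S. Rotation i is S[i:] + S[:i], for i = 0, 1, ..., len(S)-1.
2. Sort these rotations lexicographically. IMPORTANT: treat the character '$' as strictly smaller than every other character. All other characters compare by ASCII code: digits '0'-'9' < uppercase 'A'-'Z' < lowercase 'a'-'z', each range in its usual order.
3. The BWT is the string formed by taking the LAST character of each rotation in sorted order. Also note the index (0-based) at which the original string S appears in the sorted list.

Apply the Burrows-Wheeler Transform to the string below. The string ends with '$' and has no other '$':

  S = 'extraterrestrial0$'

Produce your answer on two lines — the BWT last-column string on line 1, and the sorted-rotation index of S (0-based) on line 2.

All 18 rotations (rotation i = S[i:]+S[:i]):
  rot[0] = extraterrestrial0$
  rot[1] = xtraterrestrial0$e
  rot[2] = traterrestrial0$ex
  rot[3] = raterrestrial0$ext
  rot[4] = aterrestrial0$extr
  rot[5] = terrestrial0$extra
  rot[6] = errestrial0$extrat
  rot[7] = rrestrial0$extrate
  rot[8] = restrial0$extrater
  rot[9] = estrial0$extraterr
  rot[10] = strial0$extraterre
  rot[11] = trial0$extraterres
  rot[12] = rial0$extraterrest
  rot[13] = ial0$extraterrestr
  rot[14] = al0$extraterrestri
  rot[15] = l0$extraterrestria
  rot[16] = 0$extraterrestrial
  rot[17] = $extraterrestrial0
Sorted (with $ < everything):
  sorted[0] = $extraterrestrial0  (last char: '0')
  sorted[1] = 0$extraterrestrial  (last char: 'l')
  sorted[2] = al0$extraterrestri  (last char: 'i')
  sorted[3] = aterrestrial0$extr  (last char: 'r')
  sorted[4] = errestrial0$extrat  (last char: 't')
  sorted[5] = estrial0$extraterr  (last char: 'r')
  sorted[6] = extraterrestrial0$  (last char: '$')
  sorted[7] = ial0$extraterrestr  (last char: 'r')
  sorted[8] = l0$extraterrestria  (last char: 'a')
  sorted[9] = raterrestrial0$ext  (last char: 't')
  sorted[10] = restrial0$extrater  (last char: 'r')
  sorted[11] = rial0$extraterrest  (last char: 't')
  sorted[12] = rrestrial0$extrate  (last char: 'e')
  sorted[13] = strial0$extraterre  (last char: 'e')
  sorted[14] = terrestrial0$extra  (last char: 'a')
  sorted[15] = traterrestrial0$ex  (last char: 'x')
  sorted[16] = trial0$extraterres  (last char: 's')
  sorted[17] = xtraterrestrial0$e  (last char: 'e')
Last column: 0lirtr$ratrteeaxse
Original string S is at sorted index 6

Answer: 0lirtr$ratrteeaxse
6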